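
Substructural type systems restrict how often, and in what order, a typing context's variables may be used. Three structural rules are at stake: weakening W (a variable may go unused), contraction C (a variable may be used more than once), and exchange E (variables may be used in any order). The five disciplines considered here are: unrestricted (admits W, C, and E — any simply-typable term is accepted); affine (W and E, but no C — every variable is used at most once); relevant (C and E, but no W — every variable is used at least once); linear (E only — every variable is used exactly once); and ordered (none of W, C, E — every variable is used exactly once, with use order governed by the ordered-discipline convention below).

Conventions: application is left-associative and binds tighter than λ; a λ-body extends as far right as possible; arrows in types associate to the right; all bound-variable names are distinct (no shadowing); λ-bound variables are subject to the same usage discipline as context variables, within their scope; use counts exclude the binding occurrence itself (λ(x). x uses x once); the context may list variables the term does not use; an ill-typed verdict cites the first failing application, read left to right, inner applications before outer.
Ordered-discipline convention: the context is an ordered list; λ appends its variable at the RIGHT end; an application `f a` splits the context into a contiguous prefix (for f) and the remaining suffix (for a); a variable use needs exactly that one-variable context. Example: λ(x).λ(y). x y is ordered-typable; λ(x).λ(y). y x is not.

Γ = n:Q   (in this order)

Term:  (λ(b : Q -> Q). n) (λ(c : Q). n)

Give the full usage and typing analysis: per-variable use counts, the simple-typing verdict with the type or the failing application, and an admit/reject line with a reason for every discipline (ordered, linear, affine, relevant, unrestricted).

counts: n: 2×, b (λ-bound): 0×, c (λ-bound): 0×
use order (left to right): n, n
typing: well-typed — term : Q
ordered: ✗, repeated use of n ×2; b, c left unused
linear: ✗, repeated use of n ×2; b, c left unused
affine: ✗, repeated use of n ×2
relevant: ✗, b, c left unused
unrestricted: ✓, simply typable at Q; W, C, E all held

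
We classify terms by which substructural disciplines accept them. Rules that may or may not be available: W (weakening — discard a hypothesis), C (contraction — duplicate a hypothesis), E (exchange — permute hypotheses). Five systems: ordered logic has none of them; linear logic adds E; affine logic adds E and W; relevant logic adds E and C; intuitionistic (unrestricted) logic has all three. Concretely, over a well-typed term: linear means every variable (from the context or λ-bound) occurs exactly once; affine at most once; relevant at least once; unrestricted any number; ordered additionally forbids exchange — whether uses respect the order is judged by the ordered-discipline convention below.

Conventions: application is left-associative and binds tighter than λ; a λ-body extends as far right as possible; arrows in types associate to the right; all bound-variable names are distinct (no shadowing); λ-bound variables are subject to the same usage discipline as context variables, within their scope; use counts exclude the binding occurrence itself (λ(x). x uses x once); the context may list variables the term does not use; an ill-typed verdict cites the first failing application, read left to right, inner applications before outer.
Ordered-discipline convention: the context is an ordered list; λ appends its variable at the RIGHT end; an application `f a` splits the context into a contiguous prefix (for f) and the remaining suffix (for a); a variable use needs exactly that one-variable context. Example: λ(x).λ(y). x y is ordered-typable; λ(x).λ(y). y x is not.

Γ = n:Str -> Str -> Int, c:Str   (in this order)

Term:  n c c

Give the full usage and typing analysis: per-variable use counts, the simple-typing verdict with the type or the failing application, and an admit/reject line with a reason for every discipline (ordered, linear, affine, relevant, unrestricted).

usage: n: 1; c: 2
use order (left to right): n, c, c
typing: the term checks, with type Int
ordered: ✗ — repeated use of c ×2
linear: ✗ — repeated use of c ×2
affine: ✗ — repeated use of c ×2
relevant: ✓ — none of n, c goes unused
unrestricted: ✓ — typability at Int is all that's needed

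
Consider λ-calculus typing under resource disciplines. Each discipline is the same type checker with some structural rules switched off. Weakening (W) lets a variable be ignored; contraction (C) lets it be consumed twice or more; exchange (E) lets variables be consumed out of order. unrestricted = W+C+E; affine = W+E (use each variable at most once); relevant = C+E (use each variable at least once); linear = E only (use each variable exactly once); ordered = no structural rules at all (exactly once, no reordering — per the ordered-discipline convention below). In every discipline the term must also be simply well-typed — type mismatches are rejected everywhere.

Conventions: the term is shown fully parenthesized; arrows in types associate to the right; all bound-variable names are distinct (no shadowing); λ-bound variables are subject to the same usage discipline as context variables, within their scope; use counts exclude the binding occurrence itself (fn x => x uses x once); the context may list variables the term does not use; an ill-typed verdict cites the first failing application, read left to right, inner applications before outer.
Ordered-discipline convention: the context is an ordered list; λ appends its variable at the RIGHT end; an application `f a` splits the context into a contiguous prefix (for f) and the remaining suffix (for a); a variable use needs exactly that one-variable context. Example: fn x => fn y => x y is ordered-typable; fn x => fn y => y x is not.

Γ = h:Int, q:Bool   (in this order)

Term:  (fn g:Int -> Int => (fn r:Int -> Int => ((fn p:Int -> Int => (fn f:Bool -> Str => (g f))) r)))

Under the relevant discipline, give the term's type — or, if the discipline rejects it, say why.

not well-typed under relevant — not simply typable
counts: h: 0; q: 0; g (λ-bound): 1; r (λ-bound): 1; p (λ-bound): 0; f (λ-bound): 1
left-to-right use order: g, f, r
typing: ill-typed: a function awaiting Int gets Bool -> Str
summary: ordered ✗ | linear ✗ | affine ✗ | relevant ✗ | unrestricted ✗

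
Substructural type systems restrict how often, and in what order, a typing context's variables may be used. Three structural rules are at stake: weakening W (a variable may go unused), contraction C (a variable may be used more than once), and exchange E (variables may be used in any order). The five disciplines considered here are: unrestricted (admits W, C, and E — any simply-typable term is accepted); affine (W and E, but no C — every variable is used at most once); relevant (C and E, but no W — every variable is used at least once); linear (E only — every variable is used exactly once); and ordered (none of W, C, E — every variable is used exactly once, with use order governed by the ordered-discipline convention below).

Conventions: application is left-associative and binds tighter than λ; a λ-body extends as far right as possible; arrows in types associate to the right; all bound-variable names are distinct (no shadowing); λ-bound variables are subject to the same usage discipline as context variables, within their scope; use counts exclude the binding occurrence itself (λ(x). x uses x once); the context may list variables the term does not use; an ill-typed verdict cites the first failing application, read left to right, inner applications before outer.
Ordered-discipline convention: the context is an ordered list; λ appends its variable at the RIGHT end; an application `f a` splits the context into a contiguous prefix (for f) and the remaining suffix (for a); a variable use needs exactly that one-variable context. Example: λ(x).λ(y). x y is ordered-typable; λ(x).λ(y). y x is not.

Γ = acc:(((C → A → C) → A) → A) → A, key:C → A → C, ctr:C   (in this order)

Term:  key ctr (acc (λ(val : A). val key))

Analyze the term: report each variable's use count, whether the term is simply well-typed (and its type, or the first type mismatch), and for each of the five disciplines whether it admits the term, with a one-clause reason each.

usage: acc: 1, key: 2, ctr: 1, val (bound): 1
left-to-right use order: key, ctr, acc, val, key
typing: ill-typed: can't apply a value of type A
ordered: ✗ — the type mismatch rejects it
linear: ✗ — not simply typable
affine: ✗ — fails simple typing
relevant: ✗ — a type mismatch blocks all five
unrestricted: ✗ — the type mismatch rejects it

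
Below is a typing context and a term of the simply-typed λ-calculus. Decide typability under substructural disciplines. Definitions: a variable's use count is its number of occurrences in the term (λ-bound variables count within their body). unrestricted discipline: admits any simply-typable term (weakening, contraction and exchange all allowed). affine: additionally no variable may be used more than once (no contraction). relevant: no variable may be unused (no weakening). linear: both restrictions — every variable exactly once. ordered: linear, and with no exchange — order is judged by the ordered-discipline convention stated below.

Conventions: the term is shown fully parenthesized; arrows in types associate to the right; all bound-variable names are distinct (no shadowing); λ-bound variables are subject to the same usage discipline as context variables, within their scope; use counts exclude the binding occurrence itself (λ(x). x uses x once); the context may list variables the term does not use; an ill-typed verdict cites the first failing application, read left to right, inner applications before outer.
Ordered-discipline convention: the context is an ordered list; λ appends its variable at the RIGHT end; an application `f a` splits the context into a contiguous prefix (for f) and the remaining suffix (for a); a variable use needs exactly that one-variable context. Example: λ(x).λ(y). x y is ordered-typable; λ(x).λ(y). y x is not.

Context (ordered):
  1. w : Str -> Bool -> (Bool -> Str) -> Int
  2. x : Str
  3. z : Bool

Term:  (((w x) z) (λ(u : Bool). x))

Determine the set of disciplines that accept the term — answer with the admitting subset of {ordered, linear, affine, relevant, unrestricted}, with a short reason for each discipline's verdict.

admitting disciplines: unrestricted
variable uses: w ×1, x ×2, z ×1, u [bound] ×0
left-to-right use order: w, x, z, x
typing: well-typed at Int
ordered ✗ (needs contraction — x ×2; needs weakening: u unused)
linear ✗ (needs contraction — x ×2; needs weakening: u unused)
affine ✗ (needs contraction — x ×2)
relevant ✗ (needs weakening: u unused)
unrestricted ✓ (typability at Int is all that's needed)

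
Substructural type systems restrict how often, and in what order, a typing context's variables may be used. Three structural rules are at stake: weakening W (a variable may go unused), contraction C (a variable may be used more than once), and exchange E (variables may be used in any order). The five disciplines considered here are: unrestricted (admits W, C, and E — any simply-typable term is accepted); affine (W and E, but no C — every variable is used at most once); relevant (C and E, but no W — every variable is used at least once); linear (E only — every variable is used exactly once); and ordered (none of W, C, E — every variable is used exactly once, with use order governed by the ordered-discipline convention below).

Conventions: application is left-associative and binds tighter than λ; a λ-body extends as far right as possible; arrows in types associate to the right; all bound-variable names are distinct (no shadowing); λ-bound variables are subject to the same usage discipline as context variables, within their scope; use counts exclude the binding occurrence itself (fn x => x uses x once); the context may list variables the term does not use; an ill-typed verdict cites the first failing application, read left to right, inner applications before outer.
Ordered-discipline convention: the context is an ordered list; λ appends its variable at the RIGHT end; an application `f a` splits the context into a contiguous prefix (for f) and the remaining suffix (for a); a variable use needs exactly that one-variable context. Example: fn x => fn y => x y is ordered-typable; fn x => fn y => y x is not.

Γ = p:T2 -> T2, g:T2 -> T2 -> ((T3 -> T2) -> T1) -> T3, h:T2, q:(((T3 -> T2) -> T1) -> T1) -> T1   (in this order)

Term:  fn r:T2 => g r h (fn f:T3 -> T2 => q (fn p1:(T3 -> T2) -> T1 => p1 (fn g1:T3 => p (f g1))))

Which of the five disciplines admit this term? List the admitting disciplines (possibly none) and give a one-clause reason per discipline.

admitted in: linear, affine, relevant, unrestricted
use counts: p=1, g=1, h=1, q=1, r (λ-bound)=1, f (λ-bound)=1, p1 (λ-bound)=1, g1 (λ-bound)=1
uses in reading order: g, r, h, q, p1, p, f, g1
typing: the term checks, with type T2 -> T3
ordered ✗ (needs exchange: uses follow g, r, h, q, p1, p, f, g1)
linear ✓ (each of p, g, h, q, r, f, p1, g1 used exactly once)
affine ✓ (at most one use each (p, g, h, q, r, f, p1, g1))
relevant ✓ (every one of p, g, h, q, r, f, p1, g1 appears)
unrestricted ✓ (typability at T2 -> T3 is all that's needed)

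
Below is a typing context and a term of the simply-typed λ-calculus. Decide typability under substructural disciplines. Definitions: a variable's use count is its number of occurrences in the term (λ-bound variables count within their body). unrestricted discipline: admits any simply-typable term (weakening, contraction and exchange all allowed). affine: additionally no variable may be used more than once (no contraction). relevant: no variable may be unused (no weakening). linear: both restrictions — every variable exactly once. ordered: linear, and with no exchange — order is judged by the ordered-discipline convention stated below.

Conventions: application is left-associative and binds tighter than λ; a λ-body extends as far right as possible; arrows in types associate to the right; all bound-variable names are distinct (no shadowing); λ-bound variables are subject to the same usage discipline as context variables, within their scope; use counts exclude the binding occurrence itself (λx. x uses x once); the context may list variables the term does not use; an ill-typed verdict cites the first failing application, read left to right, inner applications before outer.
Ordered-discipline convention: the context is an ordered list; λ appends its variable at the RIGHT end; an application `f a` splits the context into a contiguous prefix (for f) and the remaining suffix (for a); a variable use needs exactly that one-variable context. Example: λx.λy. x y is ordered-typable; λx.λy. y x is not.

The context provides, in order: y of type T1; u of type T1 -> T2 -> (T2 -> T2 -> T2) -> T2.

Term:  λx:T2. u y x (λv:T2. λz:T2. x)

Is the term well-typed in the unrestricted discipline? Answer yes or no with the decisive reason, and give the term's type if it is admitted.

yes — well-typed at T2 -> T2; no restrictions here; term : T2 -> T2
counts: y: 1×, u: 1×, x (λ-bound): 2×, v (λ-bound): 0×, z (λ-bound): 0×
left-to-right use order: u, y, x, x
typing: the term checks, with type T2 -> T2
across the five disciplines: ordered ✗ · linear ✗ · affine ✗ · relevant ✗ · unrestricted ✓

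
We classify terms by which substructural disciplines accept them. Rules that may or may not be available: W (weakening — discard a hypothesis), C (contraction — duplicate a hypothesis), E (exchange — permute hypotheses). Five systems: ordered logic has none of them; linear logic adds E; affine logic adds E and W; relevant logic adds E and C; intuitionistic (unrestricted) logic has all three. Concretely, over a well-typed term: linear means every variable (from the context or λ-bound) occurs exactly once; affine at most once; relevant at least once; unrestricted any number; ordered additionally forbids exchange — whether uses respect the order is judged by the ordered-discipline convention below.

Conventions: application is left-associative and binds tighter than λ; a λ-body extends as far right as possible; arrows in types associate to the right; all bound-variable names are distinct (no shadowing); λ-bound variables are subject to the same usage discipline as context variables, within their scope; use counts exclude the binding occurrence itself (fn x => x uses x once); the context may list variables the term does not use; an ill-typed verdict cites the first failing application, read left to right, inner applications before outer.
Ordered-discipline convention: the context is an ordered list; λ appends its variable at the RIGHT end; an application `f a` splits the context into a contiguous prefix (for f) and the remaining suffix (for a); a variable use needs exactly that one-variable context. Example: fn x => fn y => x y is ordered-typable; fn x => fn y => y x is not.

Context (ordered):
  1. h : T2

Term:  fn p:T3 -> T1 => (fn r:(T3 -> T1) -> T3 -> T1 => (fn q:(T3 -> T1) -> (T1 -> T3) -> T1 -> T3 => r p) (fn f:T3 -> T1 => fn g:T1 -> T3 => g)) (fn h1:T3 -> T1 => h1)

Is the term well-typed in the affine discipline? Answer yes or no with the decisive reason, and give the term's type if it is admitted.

yes — h, p, r, q, f, g, h1: no repeats, contraction unneeded; term : (T3 -> T1) -> T3 -> T1
use counts: h: 0×; p [bound]: 1×; r [bound]: 1×; q [bound]: 0×; f [bound]: 0×; g [bound]: 1×; h1 [bound]: 1×
uses in reading order: r, p, g, h1
typing: well-typed — term : (T3 -> T1) -> T3 -> T1
all disciplines: ordered ✗; linear ✗; affine ✓; relevant ✗; unrestricted ✓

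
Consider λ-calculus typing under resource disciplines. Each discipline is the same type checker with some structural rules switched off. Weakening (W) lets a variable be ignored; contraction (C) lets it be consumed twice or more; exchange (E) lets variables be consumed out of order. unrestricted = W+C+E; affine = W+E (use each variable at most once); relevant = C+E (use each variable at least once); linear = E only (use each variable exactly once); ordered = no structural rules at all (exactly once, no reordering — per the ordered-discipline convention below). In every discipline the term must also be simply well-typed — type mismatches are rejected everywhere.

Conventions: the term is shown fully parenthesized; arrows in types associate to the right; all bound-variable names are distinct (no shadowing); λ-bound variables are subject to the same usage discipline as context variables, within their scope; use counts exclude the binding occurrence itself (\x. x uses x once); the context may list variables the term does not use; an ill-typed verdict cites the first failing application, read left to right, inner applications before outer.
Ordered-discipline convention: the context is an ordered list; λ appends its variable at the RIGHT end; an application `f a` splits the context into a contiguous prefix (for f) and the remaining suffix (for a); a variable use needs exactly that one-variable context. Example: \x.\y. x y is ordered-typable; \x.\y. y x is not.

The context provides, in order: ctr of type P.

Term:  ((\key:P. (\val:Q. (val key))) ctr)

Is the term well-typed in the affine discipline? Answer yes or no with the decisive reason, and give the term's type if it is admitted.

no — the type mismatch rejects it
variable uses: ctr ×1, key (bound) ×1, val (bound) ×1
uses in reading order: val, key, ctr
typing: ill-typed: non-arrow in function slot: Q
all disciplines: ordered ✗ | linear ✗ | affine ✗ | relevant ✗ | unrestricted ✗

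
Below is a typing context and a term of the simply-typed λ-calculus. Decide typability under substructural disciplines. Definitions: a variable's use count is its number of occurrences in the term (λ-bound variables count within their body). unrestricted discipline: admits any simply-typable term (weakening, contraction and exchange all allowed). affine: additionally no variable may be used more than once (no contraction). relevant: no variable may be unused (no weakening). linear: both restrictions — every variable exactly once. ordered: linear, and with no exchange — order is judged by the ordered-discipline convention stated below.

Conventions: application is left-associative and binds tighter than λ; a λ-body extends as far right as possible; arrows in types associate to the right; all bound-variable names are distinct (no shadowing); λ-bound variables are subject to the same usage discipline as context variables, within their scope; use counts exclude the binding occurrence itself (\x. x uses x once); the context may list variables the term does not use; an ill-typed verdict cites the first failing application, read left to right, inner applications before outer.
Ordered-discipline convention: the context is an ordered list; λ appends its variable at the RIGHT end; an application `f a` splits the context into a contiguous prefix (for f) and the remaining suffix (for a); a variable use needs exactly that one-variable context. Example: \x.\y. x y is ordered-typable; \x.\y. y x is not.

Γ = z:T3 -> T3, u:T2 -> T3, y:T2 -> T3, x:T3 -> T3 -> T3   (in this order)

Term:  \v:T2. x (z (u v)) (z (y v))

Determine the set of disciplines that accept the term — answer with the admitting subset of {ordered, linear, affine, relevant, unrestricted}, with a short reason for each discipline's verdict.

admitted by: relevant, unrestricted
use counts: z=2, u=1, y=1, x=1, v (λ-bound)=2
order of uses: x, z, u, v, z, y, v
typing: well-typed — term : T2 -> T3
ordered: ✗, z ×2, v ×2 used more than once (contraction)
linear: ✗, z ×2, v ×2 used more than once (contraction)
affine: ✗, z ×2, v ×2 used more than once (contraction)
relevant: ✓, none of z, u, y, x, v goes unused
unrestricted: ✓, type-checks (T2 -> T3) and nothing is barred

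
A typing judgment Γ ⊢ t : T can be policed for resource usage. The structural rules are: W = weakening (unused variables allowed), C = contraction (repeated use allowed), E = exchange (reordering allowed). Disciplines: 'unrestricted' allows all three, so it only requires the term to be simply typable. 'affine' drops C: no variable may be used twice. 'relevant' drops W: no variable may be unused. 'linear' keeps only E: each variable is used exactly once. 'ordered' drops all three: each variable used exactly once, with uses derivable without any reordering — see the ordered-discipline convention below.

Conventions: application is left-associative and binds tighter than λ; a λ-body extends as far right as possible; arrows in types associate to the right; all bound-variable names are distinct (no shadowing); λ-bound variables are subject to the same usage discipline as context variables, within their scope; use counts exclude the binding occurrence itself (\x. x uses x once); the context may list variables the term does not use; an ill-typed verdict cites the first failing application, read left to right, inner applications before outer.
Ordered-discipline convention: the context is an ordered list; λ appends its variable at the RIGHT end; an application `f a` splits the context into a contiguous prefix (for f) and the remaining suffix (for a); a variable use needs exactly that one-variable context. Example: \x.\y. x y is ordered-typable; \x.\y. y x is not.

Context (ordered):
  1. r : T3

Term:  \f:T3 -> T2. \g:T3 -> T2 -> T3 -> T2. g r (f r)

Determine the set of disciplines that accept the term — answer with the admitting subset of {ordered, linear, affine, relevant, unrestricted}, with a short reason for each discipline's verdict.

admitted in: relevant, unrestricted
counts: r: 2×, f (λ-bound): 1×, g (λ-bound): 1×
uses in reading order: g, r, f, r
typing: ✓ — (T3 -> T2) -> (T3 -> T2 -> T3 -> T2) -> T3 -> T2
ordered: ✗ — needs contraction — r ×2
linear: ✗ — needs contraction — r ×2
affine: ✗ — needs contraction — r ×2
relevant: ✓ — at least one use each (r, f, g)
unrestricted: ✓ — type-checks ((T3 -> T2) -> (T3 -> T2 -> T3 -> T2) -> T3 -> T2) and nothing is barred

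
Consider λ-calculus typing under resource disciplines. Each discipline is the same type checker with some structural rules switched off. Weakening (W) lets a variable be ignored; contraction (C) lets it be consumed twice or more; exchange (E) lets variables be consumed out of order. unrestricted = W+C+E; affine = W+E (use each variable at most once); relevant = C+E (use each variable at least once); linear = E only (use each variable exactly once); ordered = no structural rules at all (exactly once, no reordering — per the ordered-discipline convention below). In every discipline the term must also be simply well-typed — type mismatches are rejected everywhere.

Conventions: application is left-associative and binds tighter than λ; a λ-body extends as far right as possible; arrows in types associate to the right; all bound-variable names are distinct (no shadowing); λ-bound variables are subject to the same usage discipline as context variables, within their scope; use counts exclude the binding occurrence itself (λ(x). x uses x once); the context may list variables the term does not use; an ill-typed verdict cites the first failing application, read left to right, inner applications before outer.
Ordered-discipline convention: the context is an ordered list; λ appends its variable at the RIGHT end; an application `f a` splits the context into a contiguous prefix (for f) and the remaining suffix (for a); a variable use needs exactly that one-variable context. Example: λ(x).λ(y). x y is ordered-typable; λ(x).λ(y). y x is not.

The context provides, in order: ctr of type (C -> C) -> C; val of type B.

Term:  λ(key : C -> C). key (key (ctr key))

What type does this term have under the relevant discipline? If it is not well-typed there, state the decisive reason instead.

not well-typed under relevant — val never used (weakening)
counts: ctr ×1; val ×0; key (λ-bound) ×3
order of uses: key, key, ctr, key
typing: the term checks, with type (C -> C) -> C
summary: ordered ✗; linear ✗; affine ✗; relevant ✗; unrestricted ✓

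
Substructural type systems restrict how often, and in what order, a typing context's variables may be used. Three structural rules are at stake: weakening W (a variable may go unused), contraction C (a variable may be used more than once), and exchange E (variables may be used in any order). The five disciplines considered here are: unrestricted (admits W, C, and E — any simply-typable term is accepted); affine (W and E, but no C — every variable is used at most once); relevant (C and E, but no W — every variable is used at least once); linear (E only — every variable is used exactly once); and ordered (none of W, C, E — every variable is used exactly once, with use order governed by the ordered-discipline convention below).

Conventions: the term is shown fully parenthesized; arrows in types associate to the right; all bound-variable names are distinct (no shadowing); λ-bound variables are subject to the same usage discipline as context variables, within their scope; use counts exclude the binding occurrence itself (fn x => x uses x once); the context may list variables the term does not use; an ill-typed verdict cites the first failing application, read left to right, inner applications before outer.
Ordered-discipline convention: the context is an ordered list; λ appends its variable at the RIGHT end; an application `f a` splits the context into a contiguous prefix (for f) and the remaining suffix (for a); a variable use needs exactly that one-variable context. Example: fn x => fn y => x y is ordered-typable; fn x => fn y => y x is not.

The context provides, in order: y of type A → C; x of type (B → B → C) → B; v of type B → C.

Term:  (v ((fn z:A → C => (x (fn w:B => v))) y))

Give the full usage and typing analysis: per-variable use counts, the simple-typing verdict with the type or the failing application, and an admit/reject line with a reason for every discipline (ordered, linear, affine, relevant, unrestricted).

use counts: y ×1; x ×1; v ×2; z (λ-bound) ×0; w (λ-bound) ×0
left-to-right use order: v, x, v, y
typing: the term checks, with type C
ordered ✗ (needs contraction — v ×2; z, w never used (weakening))
linear ✗ (needs contraction — v ×2; z, w never used (weakening))
affine ✗ (needs contraction — v ×2)
relevant ✗ (z, w never used (weakening))
unrestricted ✓ (well-typed at C; no restrictions here)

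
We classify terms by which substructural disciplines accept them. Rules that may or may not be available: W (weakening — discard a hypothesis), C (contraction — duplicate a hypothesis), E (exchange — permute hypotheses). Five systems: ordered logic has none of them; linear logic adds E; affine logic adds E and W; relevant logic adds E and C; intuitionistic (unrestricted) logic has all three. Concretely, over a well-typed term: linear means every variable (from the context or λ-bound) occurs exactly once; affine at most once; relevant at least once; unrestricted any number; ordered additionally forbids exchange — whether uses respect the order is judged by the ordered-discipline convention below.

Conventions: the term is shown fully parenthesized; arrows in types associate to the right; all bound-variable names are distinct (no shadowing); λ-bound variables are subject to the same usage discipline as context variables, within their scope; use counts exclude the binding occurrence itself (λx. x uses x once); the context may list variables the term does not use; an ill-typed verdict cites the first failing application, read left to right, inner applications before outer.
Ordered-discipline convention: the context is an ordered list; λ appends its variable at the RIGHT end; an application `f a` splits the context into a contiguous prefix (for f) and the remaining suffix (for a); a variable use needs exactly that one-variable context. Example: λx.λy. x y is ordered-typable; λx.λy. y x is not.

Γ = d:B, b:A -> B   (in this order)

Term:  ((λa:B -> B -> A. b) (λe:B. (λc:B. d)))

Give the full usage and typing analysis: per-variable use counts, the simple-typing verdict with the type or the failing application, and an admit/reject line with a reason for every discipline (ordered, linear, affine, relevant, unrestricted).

variable uses: d: 1×; b: 1×; a (bound): 0×; e (bound): 0×; c (bound): 0×
uses in reading order: b, d
typing: ill-typed: an application expects B -> B -> A but receives B -> B -> B
ordered ✗ (the type mismatch rejects it)
linear ✗ (not simply typable)
affine ✗ (fails simple typing)
relevant ✗ (a type mismatch blocks all five)
unrestricted ✗ (the type mismatch rejects it)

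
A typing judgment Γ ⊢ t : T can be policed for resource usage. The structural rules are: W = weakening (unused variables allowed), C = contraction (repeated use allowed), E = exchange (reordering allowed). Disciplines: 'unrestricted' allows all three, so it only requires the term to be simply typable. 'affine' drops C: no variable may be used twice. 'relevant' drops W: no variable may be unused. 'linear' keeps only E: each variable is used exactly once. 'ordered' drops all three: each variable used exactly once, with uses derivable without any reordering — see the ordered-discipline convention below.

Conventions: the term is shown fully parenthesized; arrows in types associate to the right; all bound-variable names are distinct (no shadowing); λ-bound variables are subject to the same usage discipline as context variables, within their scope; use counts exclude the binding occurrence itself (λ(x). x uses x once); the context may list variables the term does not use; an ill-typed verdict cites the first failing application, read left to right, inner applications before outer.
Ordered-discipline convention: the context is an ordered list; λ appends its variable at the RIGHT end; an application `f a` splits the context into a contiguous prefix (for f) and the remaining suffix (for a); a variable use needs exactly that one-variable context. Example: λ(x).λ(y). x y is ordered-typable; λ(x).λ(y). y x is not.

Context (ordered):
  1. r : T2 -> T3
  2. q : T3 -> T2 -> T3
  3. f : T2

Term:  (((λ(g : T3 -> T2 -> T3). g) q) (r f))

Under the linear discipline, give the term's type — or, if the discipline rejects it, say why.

term : T2 -> T3
counts: r ×1, q ×1, f ×1, g (λ-bound) ×1
uses in reading order: g, q, r, f
typing: well-typed at T2 -> T3
summary: ordered ✗; linear ✓; affine ✓; relevant ✓; unrestricted ✓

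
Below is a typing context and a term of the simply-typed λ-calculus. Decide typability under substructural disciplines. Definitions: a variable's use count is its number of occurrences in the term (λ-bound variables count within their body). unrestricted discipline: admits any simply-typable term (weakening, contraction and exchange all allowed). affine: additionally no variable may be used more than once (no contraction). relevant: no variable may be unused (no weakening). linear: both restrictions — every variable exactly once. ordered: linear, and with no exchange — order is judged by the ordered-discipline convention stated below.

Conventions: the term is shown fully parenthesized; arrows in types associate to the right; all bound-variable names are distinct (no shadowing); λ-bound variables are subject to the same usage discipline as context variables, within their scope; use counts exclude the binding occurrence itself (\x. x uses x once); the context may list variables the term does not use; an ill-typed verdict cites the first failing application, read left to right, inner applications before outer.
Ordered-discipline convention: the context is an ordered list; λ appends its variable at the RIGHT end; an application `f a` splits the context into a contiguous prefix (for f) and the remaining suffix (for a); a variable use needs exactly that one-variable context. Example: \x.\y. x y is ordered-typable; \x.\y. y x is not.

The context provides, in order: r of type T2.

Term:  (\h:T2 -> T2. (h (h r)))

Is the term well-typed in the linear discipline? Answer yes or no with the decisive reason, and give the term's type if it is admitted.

no — repeated use of h ×2
variable uses: r: 1×; h (λ-bound): 2×
use order (left to right): h, h, r
typing: well-typed at (T2 -> T2) -> T2
summary: ordered ✗; linear ✗; affine ✗; relevant ✓; unrestricted ✓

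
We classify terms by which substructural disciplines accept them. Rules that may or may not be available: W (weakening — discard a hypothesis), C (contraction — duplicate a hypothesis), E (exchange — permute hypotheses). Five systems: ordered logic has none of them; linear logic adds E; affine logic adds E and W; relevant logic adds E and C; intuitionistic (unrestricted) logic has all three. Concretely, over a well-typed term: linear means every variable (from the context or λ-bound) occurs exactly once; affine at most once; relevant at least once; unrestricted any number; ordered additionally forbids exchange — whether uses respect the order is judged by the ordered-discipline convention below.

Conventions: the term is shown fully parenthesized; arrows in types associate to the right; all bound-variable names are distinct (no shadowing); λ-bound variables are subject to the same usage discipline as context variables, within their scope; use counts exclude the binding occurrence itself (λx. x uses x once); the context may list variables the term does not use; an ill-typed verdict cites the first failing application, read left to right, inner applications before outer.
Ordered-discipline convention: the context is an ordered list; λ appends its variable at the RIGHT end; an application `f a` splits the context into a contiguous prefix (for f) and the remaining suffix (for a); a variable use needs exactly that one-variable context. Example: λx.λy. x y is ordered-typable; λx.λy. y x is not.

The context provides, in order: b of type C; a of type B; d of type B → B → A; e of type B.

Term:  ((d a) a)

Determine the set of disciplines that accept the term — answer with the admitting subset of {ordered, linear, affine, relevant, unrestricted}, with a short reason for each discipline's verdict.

accepted by: unrestricted
variable uses: b: 0×; a: 2×; d: 1×; e: 0×
use order (left to right): d, a, a
typing: well-typed — term : A
ordered: ✗ — needs contraction — a ×2; unused: b, e — weakening required
linear: ✗ — needs contraction — a ×2; unused: b, e — weakening required
affine: ✗ — needs contraction — a ×2
relevant: ✗ — unused: b, e — weakening required
unrestricted: ✓ — type-checks (A) and nothing is barred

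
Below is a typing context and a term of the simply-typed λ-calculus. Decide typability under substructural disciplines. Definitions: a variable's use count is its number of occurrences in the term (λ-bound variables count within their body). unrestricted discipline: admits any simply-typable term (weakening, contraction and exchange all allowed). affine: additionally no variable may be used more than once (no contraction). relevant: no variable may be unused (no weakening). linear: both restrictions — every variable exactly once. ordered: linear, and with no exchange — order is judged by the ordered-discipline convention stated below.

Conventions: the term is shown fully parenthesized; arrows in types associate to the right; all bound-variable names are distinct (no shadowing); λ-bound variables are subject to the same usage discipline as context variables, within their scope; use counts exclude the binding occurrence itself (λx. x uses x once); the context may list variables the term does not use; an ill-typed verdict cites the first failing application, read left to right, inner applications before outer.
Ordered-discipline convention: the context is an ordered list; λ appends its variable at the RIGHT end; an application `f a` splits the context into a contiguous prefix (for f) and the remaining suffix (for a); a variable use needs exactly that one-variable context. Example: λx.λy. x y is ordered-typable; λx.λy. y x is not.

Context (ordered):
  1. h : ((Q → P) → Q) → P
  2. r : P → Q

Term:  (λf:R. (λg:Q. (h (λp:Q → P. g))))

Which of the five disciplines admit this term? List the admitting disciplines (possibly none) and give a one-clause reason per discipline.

admitted by: affine, unrestricted
usage: h: 1×, r: 0×, f (bound): 0×, g (bound): 1×, p (bound): 0×
uses in reading order: h, g
typing: the term checks, with type R → Q → P
ordered: ✗ — r, f, p left unused
linear: ✗ — r, f, p left unused
affine: ✓ — none of h, r, f, g, p used more than once
relevant: ✗ — r, f, p left unused
unrestricted: ✓ — well-typed at R → Q → P; no restrictions here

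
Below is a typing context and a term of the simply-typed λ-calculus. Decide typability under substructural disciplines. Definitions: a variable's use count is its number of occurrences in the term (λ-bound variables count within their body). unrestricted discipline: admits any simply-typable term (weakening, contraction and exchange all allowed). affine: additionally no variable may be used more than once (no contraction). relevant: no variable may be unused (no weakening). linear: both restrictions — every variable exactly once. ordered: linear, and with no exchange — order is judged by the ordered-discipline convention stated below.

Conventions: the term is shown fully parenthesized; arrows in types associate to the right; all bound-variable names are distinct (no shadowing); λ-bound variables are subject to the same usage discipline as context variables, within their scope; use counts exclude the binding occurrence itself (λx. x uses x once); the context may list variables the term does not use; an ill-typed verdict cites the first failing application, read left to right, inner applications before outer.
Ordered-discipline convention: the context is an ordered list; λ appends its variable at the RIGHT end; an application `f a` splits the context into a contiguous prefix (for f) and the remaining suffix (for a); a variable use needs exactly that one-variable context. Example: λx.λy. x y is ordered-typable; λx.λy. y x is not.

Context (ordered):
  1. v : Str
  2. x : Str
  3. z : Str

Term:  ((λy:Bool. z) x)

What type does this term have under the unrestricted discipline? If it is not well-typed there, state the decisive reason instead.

not well-typed under unrestricted — fails simple typing
variable uses: v ×0, x ×1, z ×1, y (bound) ×0
use order (left to right): z, x
typing: ill-typed: argument of type Str where Bool is required
across the five disciplines: ordered ✗, linear ✗, affine ✗, relevant ✗, unrestricted ✗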